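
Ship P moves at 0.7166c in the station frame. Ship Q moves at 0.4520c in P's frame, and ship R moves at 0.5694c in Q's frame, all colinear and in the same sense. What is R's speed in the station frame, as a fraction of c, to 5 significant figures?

Compose boost 2: (0.4520 + 0.7166)/(1 + 0.4520×0.7166) = 1.1686/1.323903 = 0.8826929
Compose boost 3: (0.5694 + 0.8826929)/(1 + 0.5694×0.8826929) = 1.452093/1.502605 = 0.96638

u ≈ 0.96638c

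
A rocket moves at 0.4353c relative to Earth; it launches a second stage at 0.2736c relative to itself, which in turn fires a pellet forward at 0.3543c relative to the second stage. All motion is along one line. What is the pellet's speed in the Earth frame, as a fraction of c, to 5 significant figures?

u ≈ 0.80670c

Compose boost 2: (0.2736 + 0.4353)/(1 + 0.2736×0.4353) = 0.70890/1.119098 = 0.6334565
Compose boost 3: (0.3543 + 0.6334565)/(1 + 0.3543×0.6334565) = 0.9877565/1.224434 = 0.80670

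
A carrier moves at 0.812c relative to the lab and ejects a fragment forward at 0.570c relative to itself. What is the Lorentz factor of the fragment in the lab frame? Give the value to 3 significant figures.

u_lab = (0.570 + 0.812)/(1 + 0.570×0.812) = 1.382/1.46284 = 0.944738
γ = 1/√(1 − 0.944738²) = 3.05

γ ≈ 3.05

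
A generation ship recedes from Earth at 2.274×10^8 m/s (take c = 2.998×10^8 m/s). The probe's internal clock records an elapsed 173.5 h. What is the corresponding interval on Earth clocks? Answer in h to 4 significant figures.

β = v/c = 2.274×10^8 / 2.998×10^8 = 0.758506
γ = 1/√(1 − 0.758506²) = 1.53453
Time dilation: Δt = γτ₀ = 1.53453 × 173.5 h = 266.2 h

Δt ≈ 266.2 h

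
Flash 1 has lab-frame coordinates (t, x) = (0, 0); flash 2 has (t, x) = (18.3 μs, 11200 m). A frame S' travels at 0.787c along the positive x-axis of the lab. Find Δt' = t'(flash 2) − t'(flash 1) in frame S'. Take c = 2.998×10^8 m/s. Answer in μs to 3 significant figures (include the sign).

γ = 1/√(1 − 0.787²) = 1.6209
Δt' = γ(Δt − vΔx/c²) = 1.6209 × (18.3 μs − 0.787×11200 m / (2.998×10^8 m/s))
= 1.6209 × (-11.101 μs) = -18.0 μs

Δt' ≈ -18.0 μs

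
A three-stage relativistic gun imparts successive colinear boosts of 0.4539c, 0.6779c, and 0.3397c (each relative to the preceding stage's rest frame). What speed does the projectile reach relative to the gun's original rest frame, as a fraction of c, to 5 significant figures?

Compose boost 2: (0.6779 + 0.4539)/(1 + 0.6779×0.4539) = 1.1318/1.307699 = 0.8654898
Compose boost 3: (0.3397 + 0.8654898)/(1 + 0.3397×0.8654898) = 1.205190/1.294007 = 0.93136

u ≈ 0.93136c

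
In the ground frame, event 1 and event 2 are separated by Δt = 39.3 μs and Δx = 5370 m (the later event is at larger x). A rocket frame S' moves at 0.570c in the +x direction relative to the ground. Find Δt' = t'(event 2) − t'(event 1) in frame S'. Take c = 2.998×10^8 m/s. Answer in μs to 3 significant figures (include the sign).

Δt' ≈ 35.4 μs

γ = 1/√(1 − 0.570²) = 1.2171
Δt' = γ(Δt − vΔx/c²) = 1.2171 × (39.3 μs − 0.570×5370 m / (2.998×10^8 m/s))
= 1.2171 × (29.090 μs) = 35.4 μs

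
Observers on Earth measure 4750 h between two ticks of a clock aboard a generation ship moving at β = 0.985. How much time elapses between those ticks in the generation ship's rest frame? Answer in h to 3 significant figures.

γ = 1/√(1 − 0.985²) = 5.7953
Proper time: τ₀ = Δt/γ = 4750/5.7953 = 820 h

τ₀ ≈ 820 h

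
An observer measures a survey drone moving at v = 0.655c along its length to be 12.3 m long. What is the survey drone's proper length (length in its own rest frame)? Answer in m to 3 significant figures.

L₀ ≈ 16.3 m

γ = 1/√(1 − 0.655²) = 1.3234
L₀ = γL = 1.3234 × 12.3 = 16.3 m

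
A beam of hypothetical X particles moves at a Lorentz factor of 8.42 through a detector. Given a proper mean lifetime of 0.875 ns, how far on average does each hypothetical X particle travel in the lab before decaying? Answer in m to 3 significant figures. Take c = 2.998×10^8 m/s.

β = √(1 − 1/γ²) = √(1 − 1/8.42²) = 0.99292
Dilated lifetime: Δt = γτ₀ = 8.42 × 0.875 ns = 7.3675 ns
d = vΔt = 0.99292c × 7.3675 ns = 2.9768×10^8 m/s × 7.3675×10^-9 s = 2.19 m

d ≈ 2.19 m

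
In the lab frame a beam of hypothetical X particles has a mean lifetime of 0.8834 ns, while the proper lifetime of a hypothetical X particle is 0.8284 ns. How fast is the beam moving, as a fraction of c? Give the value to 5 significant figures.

γ = Δt/τ₀ = 0.8834/0.8284 = 1.066393
β = √(1 − 1/γ²) = √(1 − 1/1.066393²) = 0.34734

β ≈ 0.34734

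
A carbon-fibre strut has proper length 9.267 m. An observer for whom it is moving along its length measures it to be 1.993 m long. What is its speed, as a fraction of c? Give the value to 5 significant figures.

γ = L₀/L = 9.267/1.993 = 4.649774
β = √(1 − 1/γ²) = 0.97660

β ≈ 0.97660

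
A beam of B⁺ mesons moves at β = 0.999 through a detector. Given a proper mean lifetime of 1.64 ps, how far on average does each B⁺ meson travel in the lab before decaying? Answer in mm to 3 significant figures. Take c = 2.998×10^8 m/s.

γ = 1/√(1 − 0.999²) = 22.366
Dilated lifetime: Δt = γτ₀ = 22.366 × 1.64 ps = 36.681 ps
d = vΔt = 0.999c × 36.681 ps = 2.9950×10^8 m/s × 3.6681×10^-11 s = 11.0 mm

d ≈ 11.0 mm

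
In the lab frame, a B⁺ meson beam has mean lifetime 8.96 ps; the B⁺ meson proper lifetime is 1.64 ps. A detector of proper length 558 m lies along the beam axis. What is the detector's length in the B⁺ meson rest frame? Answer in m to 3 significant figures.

Time dilation ⇒ γ = Δt/τ₀ = 8.96/1.64 = 5.4634
Length contraction: L = L₀/γ = 558/5.4634 = 102 m

L ≈ 102 m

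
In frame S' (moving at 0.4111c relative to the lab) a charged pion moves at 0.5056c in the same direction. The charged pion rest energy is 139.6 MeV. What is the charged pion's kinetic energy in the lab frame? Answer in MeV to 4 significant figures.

u_lab = (0.5056 + 0.4111)/(1 + 0.5056×0.4111) = 0.7589505
γ = 1/√(1 − 0.7589505²) = 1.53575
K = (γ − 1)m₀c² = (1.53575 − 1) × 139.6 = 0.535748 × 139.6 = 74.79 MeV

K ≈ 74.79 MeV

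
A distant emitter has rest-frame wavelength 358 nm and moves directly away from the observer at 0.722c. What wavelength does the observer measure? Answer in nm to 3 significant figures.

Relativistic Doppler: λ_obs = λ_src √((1+β)/(1−β))
= 358 × √(1.7220/0.27800) = 358 × 2.4888 = 891 nm

λ_obs ≈ 891 nm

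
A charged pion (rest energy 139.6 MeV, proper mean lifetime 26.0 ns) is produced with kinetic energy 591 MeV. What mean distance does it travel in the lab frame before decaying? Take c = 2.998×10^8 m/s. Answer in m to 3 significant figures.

γ = 1 + K/(m₀c²) = 1 + 591/139.6 = 5.2335
β = √(1 − 1/γ²) = 0.98158
Dilated lifetime: γτ₀ = 5.2335 × 26.0 ns = 136.07 ns
d = βc·γτ₀ = 0.98158 × (2.998×10^8 m/s) × 1.3607×10^-7 s = 40.0 m

d ≈ 40.0 m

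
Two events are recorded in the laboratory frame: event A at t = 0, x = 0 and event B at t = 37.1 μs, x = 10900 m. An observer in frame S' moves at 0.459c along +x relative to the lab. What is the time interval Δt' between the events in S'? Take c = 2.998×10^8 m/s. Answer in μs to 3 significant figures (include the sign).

Δt' ≈ 23.0 μs

γ = 1/√(1 − 0.459²) = 1.1256
Δt' = γ(Δt − vΔx/c²) = 1.1256 × (37.1 μs − 0.459×10900 m / (2.998×10^8 m/s))
= 1.1256 × (20.412 μs) = 23.0 μs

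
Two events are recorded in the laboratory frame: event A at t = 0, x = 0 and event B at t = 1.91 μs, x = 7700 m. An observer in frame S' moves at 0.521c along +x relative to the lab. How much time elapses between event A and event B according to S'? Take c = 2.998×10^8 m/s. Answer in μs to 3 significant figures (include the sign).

Δt' ≈ -13.4 μs

γ = 1/√(1 − 0.521²) = 1.1716
Δt' = γ(Δt − vΔx/c²) = 1.1716 × (1.91 μs − 0.521×7700 m / (2.998×10^8 m/s))
= 1.1716 × (-11.471 μs) = -13.4 μs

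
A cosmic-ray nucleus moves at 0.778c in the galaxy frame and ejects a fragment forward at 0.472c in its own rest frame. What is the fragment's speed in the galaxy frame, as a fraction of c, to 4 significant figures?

Compose boost 2: (0.472 + 0.778)/(1 + 0.472×0.778) = 1.250/1.36722 = 0.9143

u ≈ 0.9143c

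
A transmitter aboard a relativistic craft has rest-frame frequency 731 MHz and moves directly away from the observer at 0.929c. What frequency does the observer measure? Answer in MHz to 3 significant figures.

f_obs ≈ 140 MHz

Relativistic Doppler: f_obs = f_src √((1−β)/(1+β))
= 731 × √(0.071000/1.9290) = 731 × 0.19185 = 140 MHz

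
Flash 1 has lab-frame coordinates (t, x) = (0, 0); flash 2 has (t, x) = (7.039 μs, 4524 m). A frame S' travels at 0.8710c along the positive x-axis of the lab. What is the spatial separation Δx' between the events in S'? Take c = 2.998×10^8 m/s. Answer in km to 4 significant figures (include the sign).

γ = 1/√(1 − 0.8710²) = 2.03549
Δx' = γ(Δx − vΔt) = 2.03549 × (4524 m − 0.8710×(2.998×10^8 m/s)×7.039×10^-6 s)
= 2.03549 × (2685.94 m) = 5.467 km

Δx' ≈ 5.467 km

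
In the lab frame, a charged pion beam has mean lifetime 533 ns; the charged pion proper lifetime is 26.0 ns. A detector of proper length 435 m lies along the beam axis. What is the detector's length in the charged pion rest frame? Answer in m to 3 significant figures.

Time dilation ⇒ γ = Δt/τ₀ = 533/26.0 = 20.500
Length contraction: L = L₀/γ = 435/20.500 = 21.2 m

L ≈ 21.2 m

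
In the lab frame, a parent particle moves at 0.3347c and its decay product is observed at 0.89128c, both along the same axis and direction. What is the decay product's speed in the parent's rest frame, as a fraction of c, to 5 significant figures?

u' ≈ 0.79320c

Inverse velocity addition: u' = (u − v)/(1 − uv/c²)
= (0.89128 − 0.3347)/(1 − 0.89128×0.3347) = 0.55658/0.7016886 = 0.79320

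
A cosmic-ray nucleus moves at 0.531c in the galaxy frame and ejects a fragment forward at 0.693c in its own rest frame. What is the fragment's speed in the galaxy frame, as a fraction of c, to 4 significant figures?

u ≈ 0.8947c

Compose boost 2: (0.693 + 0.531)/(1 + 0.693×0.531) = 1.224/1.36798 = 0.8947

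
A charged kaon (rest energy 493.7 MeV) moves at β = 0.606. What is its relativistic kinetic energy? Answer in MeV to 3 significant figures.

γ = 1/√(1 − 0.606²) = 1.2571
K = (γ − 1)m₀c² = (1.2571 − 1) × 493.7 MeV = 0.25713 × 493.7 MeV = 127 MeV

K ≈ 127 MeV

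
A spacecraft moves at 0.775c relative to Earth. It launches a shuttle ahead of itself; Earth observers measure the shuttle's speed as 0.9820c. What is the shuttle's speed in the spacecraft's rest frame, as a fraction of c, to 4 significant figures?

u' ≈ 0.8663c

Inverse velocity addition: u' = (u − v)/(1 − uv/c²)
= (0.9820 − 0.775)/(1 − 0.9820×0.775) = 0.2070/0.238950 = 0.8663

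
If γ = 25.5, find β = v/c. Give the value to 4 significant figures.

β ≈ 0.9992

β = √(1 − 1/γ²) = √(1 − 1/25.5²) = √(0.998462) = 0.9992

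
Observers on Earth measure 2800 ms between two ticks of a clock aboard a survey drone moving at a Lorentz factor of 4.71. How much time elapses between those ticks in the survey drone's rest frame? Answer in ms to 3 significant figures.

γ = 4.71 (given)
Proper time: τ₀ = Δt/γ = 2800/4.71 = 594 ms

τ₀ ≈ 594 ms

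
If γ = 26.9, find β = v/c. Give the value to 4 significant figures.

β ≈ 0.9993

β = √(1 − 1/γ²) = √(1 − 1/26.9²) = √(0.998618) = 0.9993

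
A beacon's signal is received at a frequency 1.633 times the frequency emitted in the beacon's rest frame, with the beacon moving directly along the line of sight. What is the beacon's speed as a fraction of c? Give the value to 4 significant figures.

f_obs/f_src = √((1+β)/(1−β)) = 1.633  ⇒  (1+β)/(1−β) = 2.66669
β = |1 − D²|/(1 + D²) = |1 − 2.66669|/(1 + 2.66669) = 0.4545

β ≈ 0.4545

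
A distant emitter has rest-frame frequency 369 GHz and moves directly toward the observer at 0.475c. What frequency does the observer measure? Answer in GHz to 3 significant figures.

f_obs ≈ 619 GHz

Relativistic Doppler: f_obs = f_src √((1+β)/(1−β))
= 369 × √(1.4750/0.52500) = 369 × 1.6762 = 619 GHz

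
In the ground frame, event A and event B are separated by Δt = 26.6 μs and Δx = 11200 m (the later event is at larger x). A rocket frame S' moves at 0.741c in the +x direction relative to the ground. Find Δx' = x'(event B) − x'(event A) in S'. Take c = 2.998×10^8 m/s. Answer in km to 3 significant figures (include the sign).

Δx' ≈ 7.88 km

γ = 1/√(1 − 0.741²) = 1.4892
Δx' = γ(Δx − vΔt) = 1.4892 × (11200 m − 0.741×(2.998×10^8 m/s)×26.6×10^-6 s)
= 1.4892 × (5290.8 m) = 7.88 km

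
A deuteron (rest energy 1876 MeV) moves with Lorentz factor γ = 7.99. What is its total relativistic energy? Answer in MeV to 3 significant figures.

E ≈ 15000 MeV

γ = 7.99 (given)
E = γm₀c² = 7.99 × 1876 MeV = 15000 MeV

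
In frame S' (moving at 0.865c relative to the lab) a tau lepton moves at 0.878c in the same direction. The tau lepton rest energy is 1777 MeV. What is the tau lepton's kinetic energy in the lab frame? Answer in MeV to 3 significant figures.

K ≈ 11200 MeV

u_lab = (0.878 + 0.865)/(1 + 0.878×0.865) = 0.990639
γ = 1/√(1 − 0.990639²) = 7.3257
K = (γ − 1)m₀c² = (7.3257 − 1) × 1777 = 6.3257 × 1777 = 11200 MeV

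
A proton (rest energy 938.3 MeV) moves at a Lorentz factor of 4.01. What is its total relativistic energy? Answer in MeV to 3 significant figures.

γ = 4.01 (given)
E = γm₀c² = 4.01 × 938.3 MeV = 3760 MeV

E ≈ 3760 MeV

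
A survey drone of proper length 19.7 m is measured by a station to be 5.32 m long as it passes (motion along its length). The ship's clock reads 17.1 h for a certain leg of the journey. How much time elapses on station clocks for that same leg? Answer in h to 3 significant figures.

Length contraction ⇒ γ = L₀/L = 19.7/5.32 = 3.7030
Time dilation: Δt = γτ₀ = 3.7030 × 17.1 h = 63.3 h

Δt ≈ 63.3 h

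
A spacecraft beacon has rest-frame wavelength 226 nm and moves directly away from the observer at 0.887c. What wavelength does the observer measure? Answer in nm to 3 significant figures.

λ_obs ≈ 924 nm

Relativistic Doppler: λ_obs = λ_src √((1+β)/(1−β))
= 226 × √(1.8870/0.11300) = 226 × 4.0865 = 924 nm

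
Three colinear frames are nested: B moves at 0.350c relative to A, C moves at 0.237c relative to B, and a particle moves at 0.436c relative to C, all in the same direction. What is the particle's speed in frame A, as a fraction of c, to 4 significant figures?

Compose boost 2: (0.237 + 0.350)/(1 + 0.237×0.350) = 0.5870/1.08295 = 0.542038
Compose boost 3: (0.436 + 0.542038)/(1 + 0.436×0.542038) = 0.978038/1.23633 = 0.7911

u ≈ 0.7911c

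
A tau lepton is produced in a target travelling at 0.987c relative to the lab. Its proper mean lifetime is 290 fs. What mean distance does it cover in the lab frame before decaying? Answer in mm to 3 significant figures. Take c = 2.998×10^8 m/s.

d ≈ 0.534 mm

γ = 1/√(1 − 0.987²) = 6.2220
Dilated lifetime: Δt = γτ₀ = 6.2220 × 290 fs = 1804.4 fs
d = vΔt = 0.987c × 1804.4 fs = 2.9590×10^8 m/s × 1.8044×10^-12 s = 0.534 mm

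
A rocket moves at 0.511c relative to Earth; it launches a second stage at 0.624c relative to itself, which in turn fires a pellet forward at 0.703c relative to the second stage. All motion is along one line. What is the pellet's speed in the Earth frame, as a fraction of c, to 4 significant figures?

u ≈ 0.9742c

Compose boost 2: (0.624 + 0.511)/(1 + 0.624×0.511) = 1.135/1.31886 = 0.860589
Compose boost 3: (0.703 + 0.860589)/(1 + 0.703×0.860589) = 1.56359/1.60499 = 0.9742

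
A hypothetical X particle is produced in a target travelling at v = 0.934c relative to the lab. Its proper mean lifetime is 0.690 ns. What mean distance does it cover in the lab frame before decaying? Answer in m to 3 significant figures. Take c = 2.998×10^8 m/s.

γ = 1/√(1 − 0.934²) = 2.7990
Dilated lifetime: Δt = γτ₀ = 2.7990 × 0.690 ns = 1.9313 ns
d = vΔt = 0.934c × 1.9313 ns = 2.8001×10^8 m/s × 1.9313×10^-9 s = 0.541 m

d ≈ 0.541 m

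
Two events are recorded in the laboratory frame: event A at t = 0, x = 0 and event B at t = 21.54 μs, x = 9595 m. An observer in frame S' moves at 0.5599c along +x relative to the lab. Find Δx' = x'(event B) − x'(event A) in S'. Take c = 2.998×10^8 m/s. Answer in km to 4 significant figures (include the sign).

Δx' ≈ 7.217 km

γ = 1/√(1 − 0.5599²) = 1.20691
Δx' = γ(Δx − vΔt) = 1.20691 × (9595 m − 0.5599×(2.998×10^8 m/s)×21.54×10^-6 s)
= 1.20691 × (5979.34 m) = 7.217 km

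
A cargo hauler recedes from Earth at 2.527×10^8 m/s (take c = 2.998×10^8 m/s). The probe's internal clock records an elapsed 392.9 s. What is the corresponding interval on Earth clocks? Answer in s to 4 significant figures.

Δt ≈ 730.2 s

β = v/c = 2.527×10^8 / 2.998×10^8 = 0.842895
γ = 1/√(1 − 0.842895²) = 1.85847
Time dilation: Δt = γτ₀ = 1.85847 × 392.9 s = 730.2 s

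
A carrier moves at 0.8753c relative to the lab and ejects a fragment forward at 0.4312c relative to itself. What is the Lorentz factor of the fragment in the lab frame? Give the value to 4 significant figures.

u_lab = (0.4312 + 0.8753)/(1 + 0.4312×0.8753) = 1.3065/1.377429 = 0.9485060
γ = 1/√(1 − 0.9485060²) = 3.157

γ ≈ 3.157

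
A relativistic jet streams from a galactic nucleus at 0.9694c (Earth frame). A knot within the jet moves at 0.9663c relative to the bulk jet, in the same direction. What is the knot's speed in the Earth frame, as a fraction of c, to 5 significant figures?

u ≈ 0.99947c

Relativistic velocity addition: u = (u' + v)/(1 + u'v/c²)
= (0.9663 + 0.9694)/(1 + 0.9663×0.9694) = 1.9357/1.936731 = 0.99947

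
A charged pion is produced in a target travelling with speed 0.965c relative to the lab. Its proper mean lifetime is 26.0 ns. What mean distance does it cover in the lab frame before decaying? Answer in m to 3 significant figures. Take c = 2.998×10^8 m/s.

d ≈ 28.7 m

γ = 1/√(1 − 0.965²) = 3.8132
Dilated lifetime: Δt = γτ₀ = 3.8132 × 26.0 ns = 99.142 ns
d = vΔt = 0.965c × 99.142 ns = 2.8931×10^8 m/s × 9.9142×10^-8 s = 28.7 m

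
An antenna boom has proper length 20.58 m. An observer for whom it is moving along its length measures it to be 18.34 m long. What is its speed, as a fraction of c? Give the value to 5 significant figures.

γ = L₀/L = 20.58/18.34 = 1.122137
β = √(1 − 1/γ²) = 0.45370

β ≈ 0.45370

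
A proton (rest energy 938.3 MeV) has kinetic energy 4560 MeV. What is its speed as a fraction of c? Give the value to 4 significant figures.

β ≈ 0.9853

γ = 1 + K/(m₀c²) = 1 + 4560/938.3 = 5.85985
β = √(1 − 1/γ²) = 0.9853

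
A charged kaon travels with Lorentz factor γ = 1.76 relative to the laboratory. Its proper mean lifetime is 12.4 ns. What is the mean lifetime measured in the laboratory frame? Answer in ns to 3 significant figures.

γ = 1.76 (given)
Time dilation: Δt = γτ₀ = 1.76 × 12.4 ns = 21.8 ns

Δt ≈ 21.8 ns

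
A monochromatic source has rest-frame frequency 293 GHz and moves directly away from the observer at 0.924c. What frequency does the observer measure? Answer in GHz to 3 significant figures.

Relativistic Doppler: f_obs = f_src √((1−β)/(1+β))
= 293 × √(0.076000/1.9240) = 293 × 0.19875 = 58.2 GHz

f_obs ≈ 58.2 GHz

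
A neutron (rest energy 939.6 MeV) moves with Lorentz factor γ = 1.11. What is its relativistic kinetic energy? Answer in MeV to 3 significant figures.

γ = 1.11 (given)
K = (γ − 1)m₀c² = (1.11 − 1) × 939.6 MeV = 0.11000 × 939.6 MeV = 103 MeV

K ≈ 103 MeV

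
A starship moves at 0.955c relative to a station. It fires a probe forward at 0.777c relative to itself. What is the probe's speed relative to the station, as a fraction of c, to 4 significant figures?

u ≈ 0.9942c

Relativistic velocity addition: u = (u' + v)/(1 + u'v/c²)
= (0.777 + 0.955)/(1 + 0.777×0.955) = 1.732/1.74204 = 0.9942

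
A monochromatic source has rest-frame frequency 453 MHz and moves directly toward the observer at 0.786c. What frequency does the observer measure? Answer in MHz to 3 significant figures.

f_obs ≈ 1310 MHz

Relativistic Doppler: f_obs = f_src √((1+β)/(1−β))
= 453 × √(1.7860/0.21400) = 453 × 2.8889 = 1310 MHz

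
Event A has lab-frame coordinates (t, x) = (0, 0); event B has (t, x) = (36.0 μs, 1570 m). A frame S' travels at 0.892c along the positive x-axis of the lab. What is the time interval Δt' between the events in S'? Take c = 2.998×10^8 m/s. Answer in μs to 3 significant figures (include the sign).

γ = 1/√(1 − 0.892²) = 2.2122
Δt' = γ(Δt − vΔx/c²) = 2.2122 × (36.0 μs − 0.892×1570 m / (2.998×10^8 m/s))
= 2.2122 × (31.329 μs) = 69.3 μs

Δt' ≈ 69.3 μs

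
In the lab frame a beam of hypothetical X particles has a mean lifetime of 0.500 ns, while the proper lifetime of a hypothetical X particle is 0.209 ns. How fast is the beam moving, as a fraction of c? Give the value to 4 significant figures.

γ = Δt/τ₀ = 0.500/0.209 = 2.39234
β = √(1 − 1/γ²) = √(1 − 1/2.39234²) = 0.9084

β ≈ 0.9084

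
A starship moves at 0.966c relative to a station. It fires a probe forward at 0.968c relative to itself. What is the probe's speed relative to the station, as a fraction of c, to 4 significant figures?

u ≈ 0.9994c

Relativistic velocity addition: u = (u' + v)/(1 + u'v/c²)
= (0.968 + 0.966)/(1 + 0.968×0.966) = 1.934/1.93509 = 0.9994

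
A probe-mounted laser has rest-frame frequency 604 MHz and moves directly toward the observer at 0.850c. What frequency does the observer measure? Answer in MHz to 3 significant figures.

Relativistic Doppler: f_obs = f_src √((1+β)/(1−β))
= 604 × √(1.8500/0.15000) = 604 × 3.5119 = 2120 MHz

f_obs ≈ 2120 MHz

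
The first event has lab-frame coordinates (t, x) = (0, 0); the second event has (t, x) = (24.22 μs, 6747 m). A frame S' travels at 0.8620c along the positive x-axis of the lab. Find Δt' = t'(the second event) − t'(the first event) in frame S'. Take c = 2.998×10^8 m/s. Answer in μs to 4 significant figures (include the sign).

Δt' ≈ 9.510 μs

γ = 1/√(1 − 0.8620²) = 1.97274
Δt' = γ(Δt − vΔx/c²) = 1.97274 × (24.22 μs − 0.8620×6747 m / (2.998×10^8 m/s))
= 1.97274 × (4.82069 μs) = 9.510 μs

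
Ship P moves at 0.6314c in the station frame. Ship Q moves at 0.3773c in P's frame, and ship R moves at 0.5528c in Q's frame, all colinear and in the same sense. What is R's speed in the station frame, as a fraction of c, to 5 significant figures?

u ≈ 0.94284c

Compose boost 2: (0.3773 + 0.6314)/(1 + 0.3773×0.6314) = 1.0087/1.238227 = 0.8146324
Compose boost 3: (0.5528 + 0.8146324)/(1 + 0.5528×0.8146324) = 1.367432/1.450329 = 0.94284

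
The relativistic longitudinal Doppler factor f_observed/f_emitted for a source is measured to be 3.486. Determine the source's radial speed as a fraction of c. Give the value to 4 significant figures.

β ≈ 0.8479

f_obs/f_src = √((1+β)/(1−β)) = 3.486  ⇒  (1+β)/(1−β) = 12.1522
β = |1 − D²|/(1 + D²) = |1 − 12.1522|/(1 + 12.1522) = 0.8479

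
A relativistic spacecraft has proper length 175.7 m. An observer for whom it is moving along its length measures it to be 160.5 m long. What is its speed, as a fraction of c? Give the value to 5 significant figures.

β ≈ 0.40686

γ = L₀/L = 175.7/160.5 = 1.094704
β = √(1 − 1/γ²) = 0.40686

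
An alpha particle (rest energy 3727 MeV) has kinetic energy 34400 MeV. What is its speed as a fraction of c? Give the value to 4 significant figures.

γ = 1 + K/(m₀c²) = 1 + 34400/3727 = 10.2299
β = √(1 − 1/γ²) = 0.9952

β ≈ 0.9952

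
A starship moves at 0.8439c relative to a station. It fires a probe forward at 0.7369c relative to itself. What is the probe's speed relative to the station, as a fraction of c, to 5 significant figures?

Relativistic velocity addition: u = (u' + v)/(1 + u'v/c²)
= (0.7369 + 0.8439)/(1 + 0.7369×0.8439) = 1.5808/1.621870 = 0.97468

u ≈ 0.97468c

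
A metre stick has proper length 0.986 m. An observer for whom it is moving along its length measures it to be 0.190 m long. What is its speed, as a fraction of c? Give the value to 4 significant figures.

γ = L₀/L = 0.986/0.190 = 5.18947
β = √(1 − 1/γ²) = 0.9813

β ≈ 0.9813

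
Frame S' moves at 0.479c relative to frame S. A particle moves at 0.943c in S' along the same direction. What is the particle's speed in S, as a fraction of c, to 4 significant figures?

u ≈ 0.9795c

Relativistic velocity addition: u = (u' + v)/(1 + u'v/c²)
= (0.943 + 0.479)/(1 + 0.943×0.479) = 1.422/1.45170 = 0.9795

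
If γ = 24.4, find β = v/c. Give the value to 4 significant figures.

β = √(1 − 1/γ²) = √(1 − 1/24.4²) = √(0.998320) = 0.9992

β ≈ 0.9992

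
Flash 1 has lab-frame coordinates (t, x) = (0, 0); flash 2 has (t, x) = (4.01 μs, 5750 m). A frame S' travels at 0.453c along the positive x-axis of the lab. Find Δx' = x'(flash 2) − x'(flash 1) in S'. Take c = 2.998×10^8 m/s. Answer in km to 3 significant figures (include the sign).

γ = 1/√(1 − 0.453²) = 1.1217
Δx' = γ(Δx − vΔt) = 1.1217 × (5750 m − 0.453×(2.998×10^8 m/s)×4.01×10^-6 s)
= 1.1217 × (5205.4 m) = 5.84 km

Δx' ≈ 5.84 km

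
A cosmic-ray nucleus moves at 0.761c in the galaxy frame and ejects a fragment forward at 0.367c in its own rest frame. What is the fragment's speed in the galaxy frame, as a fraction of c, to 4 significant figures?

u ≈ 0.8817c

Compose boost 2: (0.367 + 0.761)/(1 + 0.367×0.761) = 1.128/1.27929 = 0.8817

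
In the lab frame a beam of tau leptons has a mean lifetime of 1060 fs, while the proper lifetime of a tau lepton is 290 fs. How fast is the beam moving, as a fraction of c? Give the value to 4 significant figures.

γ = Δt/τ₀ = 1060/290 = 3.65517
β = √(1 − 1/γ²) = √(1 − 1/3.65517²) = 0.9618

β ≈ 0.9618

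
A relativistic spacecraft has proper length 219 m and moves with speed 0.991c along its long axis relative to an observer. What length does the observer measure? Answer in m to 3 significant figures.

γ = 1/√(1 − 0.991²) = 7.4704
Length contraction: L = L₀/γ = 219/7.4704 = 29.3 m

L ≈ 29.3 m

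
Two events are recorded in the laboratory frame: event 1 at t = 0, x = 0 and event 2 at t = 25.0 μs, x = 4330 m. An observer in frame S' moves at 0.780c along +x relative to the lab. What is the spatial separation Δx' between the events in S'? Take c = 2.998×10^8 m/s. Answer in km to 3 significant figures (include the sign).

Δx' ≈ -2.42 km

γ = 1/√(1 − 0.780²) = 1.5980
Δx' = γ(Δx − vΔt) = 1.5980 × (4330 m − 0.780×(2.998×10^8 m/s)×25.0×10^-6 s)
= 1.5980 × (-1516.1 m) = -2.42 km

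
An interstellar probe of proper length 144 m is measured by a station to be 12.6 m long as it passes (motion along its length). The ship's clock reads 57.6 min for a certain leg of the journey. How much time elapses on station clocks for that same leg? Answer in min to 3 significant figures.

Length contraction ⇒ γ = L₀/L = 144/12.6 = 11.429
Time dilation: Δt = γτ₀ = 11.429 × 57.6 min = 658 min

Δt ≈ 658 min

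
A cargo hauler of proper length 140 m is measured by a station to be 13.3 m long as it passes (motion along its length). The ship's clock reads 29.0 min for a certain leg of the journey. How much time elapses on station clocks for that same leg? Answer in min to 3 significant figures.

Δt ≈ 305 min

Length contraction ⇒ γ = L₀/L = 140/13.3 = 10.526
Time dilation: Δt = γτ₀ = 10.526 × 29.0 min = 305 min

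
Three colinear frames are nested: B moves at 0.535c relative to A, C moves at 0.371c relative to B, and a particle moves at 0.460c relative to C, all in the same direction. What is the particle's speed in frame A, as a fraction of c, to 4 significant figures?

u ≈ 0.9022c

Compose boost 2: (0.371 + 0.535)/(1 + 0.371×0.535) = 0.9060/1.19849 = 0.755954
Compose boost 3: (0.460 + 0.755954)/(1 + 0.460×0.755954) = 1.21595/1.34774 = 0.9022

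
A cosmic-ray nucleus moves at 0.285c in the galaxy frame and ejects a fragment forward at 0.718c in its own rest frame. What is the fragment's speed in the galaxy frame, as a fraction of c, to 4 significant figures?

u ≈ 0.8326c

Compose boost 2: (0.718 + 0.285)/(1 + 0.718×0.285) = 1.003/1.20463 = 0.8326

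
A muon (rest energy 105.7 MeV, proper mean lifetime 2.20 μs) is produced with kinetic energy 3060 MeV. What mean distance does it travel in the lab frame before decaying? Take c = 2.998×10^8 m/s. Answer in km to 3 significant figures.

d ≈ 19.7 km

γ = 1 + K/(m₀c²) = 1 + 3060/105.7 = 29.950
β = √(1 − 1/γ²) = 0.99944
Dilated lifetime: γτ₀ = 29.950 × 2.20 μs = 65.890 μs
d = βc·γτ₀ = 0.99944 × (2.998×10^8 m/s) × 6.5890×10^-5 s = 19.7 km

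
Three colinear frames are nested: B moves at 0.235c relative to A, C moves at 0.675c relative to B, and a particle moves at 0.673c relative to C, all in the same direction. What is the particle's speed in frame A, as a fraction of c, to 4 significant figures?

Compose boost 2: (0.675 + 0.235)/(1 + 0.675×0.235) = 0.9100/1.15863 = 0.785414
Compose boost 3: (0.673 + 0.785414)/(1 + 0.673×0.785414) = 1.45841/1.52858 = 0.9541

u ≈ 0.9541c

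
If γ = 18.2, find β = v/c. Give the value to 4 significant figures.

β ≈ 0.9985

β = √(1 − 1/γ²) = √(1 − 1/18.2²) = √(0.996981) = 0.9985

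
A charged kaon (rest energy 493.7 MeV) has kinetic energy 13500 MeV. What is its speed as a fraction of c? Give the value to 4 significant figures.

γ = 1 + K/(m₀c²) = 1 + 13500/493.7 = 28.3445
β = √(1 − 1/γ²) = 0.9994

β ≈ 0.9994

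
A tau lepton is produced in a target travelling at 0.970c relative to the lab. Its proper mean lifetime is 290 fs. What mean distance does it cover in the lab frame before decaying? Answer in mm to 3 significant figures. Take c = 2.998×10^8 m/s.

γ = 1/√(1 − 0.970²) = 4.1135
Dilated lifetime: Δt = γτ₀ = 4.1135 × 290 fs = 1192.9 fs
d = vΔt = 0.970c × 1192.9 fs = 2.9081×10^8 m/s × 1.1929×10^-12 s = 0.347 mm

d ≈ 0.347 mm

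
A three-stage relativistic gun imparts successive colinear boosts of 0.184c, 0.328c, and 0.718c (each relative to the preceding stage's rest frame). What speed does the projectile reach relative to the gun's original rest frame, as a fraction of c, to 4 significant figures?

Compose boost 2: (0.328 + 0.184)/(1 + 0.328×0.184) = 0.5120/1.06035 = 0.482859
Compose boost 3: (0.718 + 0.482859)/(1 + 0.718×0.482859) = 1.20086/1.34669 = 0.8917

u ≈ 0.8917c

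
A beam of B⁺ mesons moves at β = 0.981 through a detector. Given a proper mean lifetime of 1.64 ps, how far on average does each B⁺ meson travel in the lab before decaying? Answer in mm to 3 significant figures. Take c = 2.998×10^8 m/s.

d ≈ 2.49 mm

γ = 1/√(1 − 0.981²) = 5.1544
Dilated lifetime: Δt = γτ₀ = 5.1544 × 1.64 ps = 8.4533 ps
d = vΔt = 0.981c × 8.4533 ps = 2.9410×10^8 m/s × 8.4533×10^-12 s = 2.49 mm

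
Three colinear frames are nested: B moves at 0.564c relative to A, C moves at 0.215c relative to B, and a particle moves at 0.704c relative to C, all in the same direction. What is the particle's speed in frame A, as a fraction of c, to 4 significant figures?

Compose boost 2: (0.215 + 0.564)/(1 + 0.215×0.564) = 0.7790/1.12126 = 0.694754
Compose boost 3: (0.704 + 0.694754)/(1 + 0.704×0.694754) = 1.39875/1.48911 = 0.9393

u ≈ 0.9393c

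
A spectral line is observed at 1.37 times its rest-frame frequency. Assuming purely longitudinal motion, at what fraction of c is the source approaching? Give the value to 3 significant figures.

β ≈ 0.305

f_obs/f_src = √((1+β)/(1−β)) = 1.37  ⇒  (1+β)/(1−β) = 1.8769
β = |1 − D²|/(1 + D²) = |1 − 1.8769|/(1 + 1.8769) = 0.305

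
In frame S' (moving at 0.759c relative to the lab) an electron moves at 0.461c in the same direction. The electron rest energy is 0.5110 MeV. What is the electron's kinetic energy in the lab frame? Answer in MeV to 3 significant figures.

u_lab = (0.461 + 0.759)/(1 + 0.461×0.759) = 0.903771
γ = 1/√(1 − 0.903771²) = 2.3364
K = (γ − 1)m₀c² = (2.3364 − 1) × 0.5110 = 1.3364 × 0.5110 = 0.683 MeV

K ≈ 0.683 MeV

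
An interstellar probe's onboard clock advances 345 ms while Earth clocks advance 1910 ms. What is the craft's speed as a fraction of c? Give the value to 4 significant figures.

β ≈ 0.9836

γ = Δt/τ₀ = 1910/345 = 5.53623
β = √(1 − 1/γ²) = √(1 − 1/5.53623²) = 0.9836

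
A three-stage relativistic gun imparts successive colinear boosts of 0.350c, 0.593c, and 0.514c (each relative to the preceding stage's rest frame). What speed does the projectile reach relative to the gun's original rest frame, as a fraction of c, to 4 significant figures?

u ≈ 0.9240c

Compose boost 2: (0.593 + 0.350)/(1 + 0.593×0.350) = 0.9430/1.20755 = 0.780920
Compose boost 3: (0.514 + 0.780920)/(1 + 0.514×0.780920) = 1.29492/1.40139 = 0.9240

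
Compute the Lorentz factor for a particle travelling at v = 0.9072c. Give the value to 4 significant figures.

γ ≈ 2.377

γ = 1/√(1 − β²) = 1/√(1 − 0.9072²) = 1/√(0.176988) = 2.377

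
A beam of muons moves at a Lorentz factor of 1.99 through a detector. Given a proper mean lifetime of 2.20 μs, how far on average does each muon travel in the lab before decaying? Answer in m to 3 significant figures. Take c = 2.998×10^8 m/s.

d ≈ 1130 m

β = √(1 − 1/γ²) = √(1 − 1/1.99²) = 0.86457
Dilated lifetime: Δt = γτ₀ = 1.99 × 2.20 μs = 4.3780 μs
d = vΔt = 0.86457c × 4.3780 μs = 2.5920×10^8 m/s × 4.3780×10^-6 s = 1130 m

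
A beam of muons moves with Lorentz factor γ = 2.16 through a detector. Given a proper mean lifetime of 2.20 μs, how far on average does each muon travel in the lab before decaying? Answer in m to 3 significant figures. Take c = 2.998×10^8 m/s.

d ≈ 1260 m

β = √(1 − 1/γ²) = √(1 − 1/2.16²) = 0.88638
Dilated lifetime: Δt = γτ₀ = 2.16 × 2.20 μs = 4.7520 μs
d = vΔt = 0.88638c × 4.7520 μs = 2.6574×10^8 m/s × 4.7520×10^-6 s = 1260 m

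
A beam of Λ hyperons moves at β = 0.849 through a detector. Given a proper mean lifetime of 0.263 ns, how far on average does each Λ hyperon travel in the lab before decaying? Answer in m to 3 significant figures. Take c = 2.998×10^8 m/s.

γ = 1/√(1 − 0.849²) = 1.8925
Dilated lifetime: Δt = γτ₀ = 1.8925 × 0.263 ns = 0.49774 ns
d = vΔt = 0.849c × 0.49774 ns = 2.5453×10^8 m/s × 4.9774×10^-10 s = 0.127 m

d ≈ 0.127 m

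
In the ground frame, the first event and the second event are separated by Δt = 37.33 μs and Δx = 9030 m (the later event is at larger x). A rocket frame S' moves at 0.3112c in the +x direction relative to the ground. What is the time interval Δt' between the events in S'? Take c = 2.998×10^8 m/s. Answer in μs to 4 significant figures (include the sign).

γ = 1/√(1 − 0.3112²) = 1.05225
Δt' = γ(Δt − vΔx/c²) = 1.05225 × (37.33 μs − 0.3112×9030 m / (2.998×10^8 m/s))
= 1.05225 × (27.9566 μs) = 29.42 μs

Δt' ≈ 29.42 μs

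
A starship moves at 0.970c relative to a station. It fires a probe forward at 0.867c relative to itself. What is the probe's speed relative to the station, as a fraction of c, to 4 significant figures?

Relativistic velocity addition: u = (u' + v)/(1 + u'v/c²)
= (0.867 + 0.970)/(1 + 0.867×0.970) = 1.837/1.84099 = 0.9978

u ≈ 0.9978c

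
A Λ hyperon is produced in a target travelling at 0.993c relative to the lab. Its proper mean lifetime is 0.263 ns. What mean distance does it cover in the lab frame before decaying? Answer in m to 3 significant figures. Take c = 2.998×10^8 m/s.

γ = 1/√(1 − 0.993²) = 8.4664
Dilated lifetime: Δt = γτ₀ = 8.4664 × 0.263 ns = 2.2267 ns
d = vΔt = 0.993c × 2.2267 ns = 2.9770×10^8 m/s × 2.2267×10^-9 s = 0.663 m

d ≈ 0.663 m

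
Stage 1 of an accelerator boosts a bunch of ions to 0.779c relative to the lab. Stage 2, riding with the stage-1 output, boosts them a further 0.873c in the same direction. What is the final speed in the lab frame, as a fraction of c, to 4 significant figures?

Compose boost 2: (0.873 + 0.779)/(1 + 0.873×0.779) = 1.652/1.68007 = 0.9833

u ≈ 0.9833c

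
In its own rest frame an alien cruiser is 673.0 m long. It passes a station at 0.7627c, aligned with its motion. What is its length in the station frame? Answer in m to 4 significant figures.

γ = 1/√(1 − 0.7627²) = 1.54619
Length contraction: L = L₀/γ = 673.0/1.54619 = 435.3 m

L ≈ 435.3 m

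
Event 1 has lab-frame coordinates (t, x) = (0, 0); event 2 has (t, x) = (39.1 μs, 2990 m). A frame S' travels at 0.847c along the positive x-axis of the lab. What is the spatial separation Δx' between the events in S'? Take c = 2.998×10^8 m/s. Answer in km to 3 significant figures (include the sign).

Δx' ≈ -13.1 km

γ = 1/√(1 − 0.847²) = 1.8811
Δx' = γ(Δx − vΔt) = 1.8811 × (2990 m − 0.847×(2.998×10^8 m/s)×39.1×10^-6 s)
= 1.8811 × (-6938.7 m) = -13.1 km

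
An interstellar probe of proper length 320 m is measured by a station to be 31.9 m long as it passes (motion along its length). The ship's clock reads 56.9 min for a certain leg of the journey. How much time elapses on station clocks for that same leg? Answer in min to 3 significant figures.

Δt ≈ 571 min

Length contraction ⇒ γ = L₀/L = 320/31.9 = 10.031
Time dilation: Δt = γτ₀ = 10.031 × 56.9 min = 571 min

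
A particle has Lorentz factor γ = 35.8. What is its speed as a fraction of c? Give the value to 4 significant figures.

β = √(1 − 1/γ²) = √(1 − 1/35.8²) = √(0.999220) = 0.9996

β ≈ 0.9996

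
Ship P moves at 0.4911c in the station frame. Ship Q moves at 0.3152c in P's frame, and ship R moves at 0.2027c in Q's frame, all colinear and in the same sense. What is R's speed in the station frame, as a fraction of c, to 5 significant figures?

Compose boost 2: (0.3152 + 0.4911)/(1 + 0.3152×0.4911) = 0.80630/1.154795 = 0.6982193
Compose boost 3: (0.2027 + 0.6982193)/(1 + 0.2027×0.6982193) = 0.9009193/1.141529 = 0.78922

u ≈ 0.78922c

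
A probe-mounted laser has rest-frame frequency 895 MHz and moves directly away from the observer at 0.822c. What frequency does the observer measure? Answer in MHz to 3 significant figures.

f_obs ≈ 280 MHz

Relativistic Doppler: f_obs = f_src √((1−β)/(1+β))
= 895 × √(0.17800/1.8220) = 895 × 0.31256 = 280 MHz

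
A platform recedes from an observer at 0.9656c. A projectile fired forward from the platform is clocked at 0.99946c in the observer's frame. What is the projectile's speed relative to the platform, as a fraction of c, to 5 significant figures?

u' ≈ 0.96961c

Inverse velocity addition: u' = (u − v)/(1 − uv/c²)
= (0.99946 − 0.9656)/(1 − 0.99946×0.9656) = 0.033860/0.03492142 = 0.96961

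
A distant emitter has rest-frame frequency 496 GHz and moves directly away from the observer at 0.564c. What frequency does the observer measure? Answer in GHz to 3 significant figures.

f_obs ≈ 262 GHz

Relativistic Doppler: f_obs = f_src √((1−β)/(1+β))
= 496 × √(0.43600/1.5640) = 496 × 0.52799 = 262 GHz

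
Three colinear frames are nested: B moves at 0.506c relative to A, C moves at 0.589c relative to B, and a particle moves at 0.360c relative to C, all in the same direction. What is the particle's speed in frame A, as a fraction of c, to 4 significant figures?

u ≈ 0.9232c

Compose boost 2: (0.589 + 0.506)/(1 + 0.589×0.506) = 1.095/1.29803 = 0.843583
Compose boost 3: (0.360 + 0.843583)/(1 + 0.360×0.843583) = 1.20358/1.30369 = 0.9232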